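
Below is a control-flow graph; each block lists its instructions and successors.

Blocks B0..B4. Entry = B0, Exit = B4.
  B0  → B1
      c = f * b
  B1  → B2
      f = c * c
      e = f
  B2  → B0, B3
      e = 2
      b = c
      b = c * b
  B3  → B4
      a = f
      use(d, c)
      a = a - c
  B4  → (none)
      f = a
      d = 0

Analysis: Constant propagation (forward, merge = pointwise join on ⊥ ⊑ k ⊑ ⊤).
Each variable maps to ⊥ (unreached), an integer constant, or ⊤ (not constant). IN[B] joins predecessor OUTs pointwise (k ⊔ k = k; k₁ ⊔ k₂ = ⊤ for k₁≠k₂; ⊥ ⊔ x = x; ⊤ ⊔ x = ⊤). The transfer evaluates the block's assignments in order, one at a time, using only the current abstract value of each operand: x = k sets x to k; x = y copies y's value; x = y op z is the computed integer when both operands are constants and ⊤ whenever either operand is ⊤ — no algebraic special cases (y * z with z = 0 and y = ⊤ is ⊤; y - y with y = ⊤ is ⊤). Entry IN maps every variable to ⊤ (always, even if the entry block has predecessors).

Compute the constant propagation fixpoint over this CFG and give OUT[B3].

Converged values:
  B0: | IN=(all ⊤) | OUT=(all ⊤)
  B1: | IN=(all ⊤) | OUT=(all ⊤)
  B2: | IN=(all ⊤) | OUT={e:2; rest ⊤}
  B3: | IN={e:2; rest ⊤} | OUT={e:2; rest ⊤}
  B4: | IN={e:2; rest ⊤} | OUT={d:0, e:2; rest ⊤}

Merge at B3: IN[B3] = OUT[B2] = {a: ⊤, b: ⊤, c: ⊤, d: ⊤, e: 2, f: ⊤}
Applying B3's transfer function to that IN value gives OUT[B3] (row B3 above).

Answer: {a: ⊤, b: ⊤, c: ⊤, d: ⊤, e: 2, f: ⊤}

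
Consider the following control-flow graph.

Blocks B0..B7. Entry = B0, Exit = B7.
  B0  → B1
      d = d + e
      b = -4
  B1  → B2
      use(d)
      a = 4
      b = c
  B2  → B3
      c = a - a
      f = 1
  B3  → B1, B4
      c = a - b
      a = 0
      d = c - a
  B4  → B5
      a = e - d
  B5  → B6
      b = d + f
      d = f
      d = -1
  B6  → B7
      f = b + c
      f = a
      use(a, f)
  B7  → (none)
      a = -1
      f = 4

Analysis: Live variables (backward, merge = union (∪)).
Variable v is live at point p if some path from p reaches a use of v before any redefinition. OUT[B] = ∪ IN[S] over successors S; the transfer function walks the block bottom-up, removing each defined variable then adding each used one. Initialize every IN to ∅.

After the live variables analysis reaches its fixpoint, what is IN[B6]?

Answer: {a, b, c}

Working:
Per-block solution:
  B0:  IN={c, d, e}  OUT={c, d, e}
  B1:  IN={c, d, e}  OUT={a, b, e}
  B2:  IN={a, b, e}  OUT={a, b, e, f}
  B3:  IN={a, b, e, f}  OUT={c, d, e, f}
  B4:  IN={c, d, e, f}  OUT={a, c, d, f}
  B5:  IN={a, c, d, f}  OUT={a, b, c}
  B6:  IN={a, b, c}  OUT={}
  B7:  IN={}  OUT={}

Merge at B6: OUT[B6] = IN[B7] = {}
Applying B6's transfer function to that OUT value gives IN[B6] (row B6 above).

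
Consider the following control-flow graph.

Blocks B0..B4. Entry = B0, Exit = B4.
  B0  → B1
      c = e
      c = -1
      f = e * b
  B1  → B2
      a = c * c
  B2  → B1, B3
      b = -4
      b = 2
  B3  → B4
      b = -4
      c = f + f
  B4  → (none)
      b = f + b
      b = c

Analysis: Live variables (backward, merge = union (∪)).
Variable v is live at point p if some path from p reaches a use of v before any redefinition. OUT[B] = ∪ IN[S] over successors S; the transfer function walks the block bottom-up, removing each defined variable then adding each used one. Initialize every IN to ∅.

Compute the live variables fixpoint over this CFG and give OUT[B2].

Fixpoint table:
  B0: | IN={b, e} | OUT={c, f}
  B1: | IN={c, f} | OUT={c, f}
  B2: | IN={c, f} | OUT={c, f}
  B3: | IN={f} | OUT={b, c, f}
  B4: | IN={b, c, f} | OUT={}

Merge at B2: OUT[B2] = IN[B1] ⊔ IN[B3] = {c, f}

Answer: {c, f}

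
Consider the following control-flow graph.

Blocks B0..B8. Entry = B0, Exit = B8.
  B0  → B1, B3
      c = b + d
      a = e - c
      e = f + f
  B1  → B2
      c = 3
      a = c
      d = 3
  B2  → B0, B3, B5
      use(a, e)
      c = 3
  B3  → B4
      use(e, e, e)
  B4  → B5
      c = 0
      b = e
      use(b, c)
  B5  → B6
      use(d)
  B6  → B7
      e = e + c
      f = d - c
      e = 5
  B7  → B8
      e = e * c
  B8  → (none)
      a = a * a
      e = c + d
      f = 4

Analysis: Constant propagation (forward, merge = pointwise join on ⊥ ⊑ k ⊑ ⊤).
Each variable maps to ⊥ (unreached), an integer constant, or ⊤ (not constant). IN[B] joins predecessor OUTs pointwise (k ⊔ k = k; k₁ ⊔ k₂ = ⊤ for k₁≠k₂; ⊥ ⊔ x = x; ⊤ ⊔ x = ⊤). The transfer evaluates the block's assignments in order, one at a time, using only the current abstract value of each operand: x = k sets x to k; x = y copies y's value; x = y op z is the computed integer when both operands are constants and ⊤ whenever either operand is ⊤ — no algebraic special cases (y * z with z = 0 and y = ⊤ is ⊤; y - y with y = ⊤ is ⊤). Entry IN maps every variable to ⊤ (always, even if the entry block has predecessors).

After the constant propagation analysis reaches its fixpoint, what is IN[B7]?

Converged values:
  B0:  IN=(all ⊤)  OUT=(all ⊤)
  B1:  IN=(all ⊤)  OUT={a:3, c:3, d:3; rest ⊤}
  B2:  IN={a:3, c:3, d:3; rest ⊤}  OUT={a:3, c:3, d:3; rest ⊤}
  B3:  IN=(all ⊤)  OUT=(all ⊤)
  B4:  IN=(all ⊤)  OUT={c:0; rest ⊤}
  B5:  IN=(all ⊤)  OUT=(all ⊤)
  B6:  IN=(all ⊤)  OUT={e:5; rest ⊤}
  B7:  IN={e:5; rest ⊤}  OUT=(all ⊤)
  B8:  IN=(all ⊤)  OUT={f:4; rest ⊤}

Merge at B7: IN[B7] = OUT[B6] = {a: ⊤, b: ⊤, c: ⊤, d: ⊤, e: 5, f: ⊤}

Answer: {a: ⊤, b: ⊤, c: ⊤, d: ⊤, e: 5, f: ⊤}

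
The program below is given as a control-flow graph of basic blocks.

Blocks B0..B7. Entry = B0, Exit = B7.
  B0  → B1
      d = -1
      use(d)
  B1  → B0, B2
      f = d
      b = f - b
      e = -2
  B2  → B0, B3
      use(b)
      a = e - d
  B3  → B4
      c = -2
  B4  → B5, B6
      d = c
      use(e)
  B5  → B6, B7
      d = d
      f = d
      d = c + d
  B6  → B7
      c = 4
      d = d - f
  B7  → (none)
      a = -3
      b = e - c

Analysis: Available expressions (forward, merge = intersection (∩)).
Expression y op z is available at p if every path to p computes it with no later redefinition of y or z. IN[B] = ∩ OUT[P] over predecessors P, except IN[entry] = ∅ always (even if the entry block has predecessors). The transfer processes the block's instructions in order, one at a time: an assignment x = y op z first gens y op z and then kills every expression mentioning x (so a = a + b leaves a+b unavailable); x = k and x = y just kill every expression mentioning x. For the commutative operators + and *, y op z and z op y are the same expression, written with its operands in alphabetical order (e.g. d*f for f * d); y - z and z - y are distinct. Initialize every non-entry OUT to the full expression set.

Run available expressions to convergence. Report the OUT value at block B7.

Per-block solution:
  B0: | IN={} | OUT={}
  B1: | IN={} | OUT={}
  B2: | IN={} | OUT={e-d}
  B3: | IN={e-d} | OUT={e-d}
  B4: | IN={e-d} | OUT={}
  B5: | IN={} | OUT={}
  B6: | IN={} | OUT={}
  B7: | IN={} | OUT={e-c}

Merge at B7: IN[B7] = OUT[B5] ∩ OUT[B6] = {}
Applying B7's transfer function to that IN value gives OUT[B7] (row B7 above).

Answer: {e-c}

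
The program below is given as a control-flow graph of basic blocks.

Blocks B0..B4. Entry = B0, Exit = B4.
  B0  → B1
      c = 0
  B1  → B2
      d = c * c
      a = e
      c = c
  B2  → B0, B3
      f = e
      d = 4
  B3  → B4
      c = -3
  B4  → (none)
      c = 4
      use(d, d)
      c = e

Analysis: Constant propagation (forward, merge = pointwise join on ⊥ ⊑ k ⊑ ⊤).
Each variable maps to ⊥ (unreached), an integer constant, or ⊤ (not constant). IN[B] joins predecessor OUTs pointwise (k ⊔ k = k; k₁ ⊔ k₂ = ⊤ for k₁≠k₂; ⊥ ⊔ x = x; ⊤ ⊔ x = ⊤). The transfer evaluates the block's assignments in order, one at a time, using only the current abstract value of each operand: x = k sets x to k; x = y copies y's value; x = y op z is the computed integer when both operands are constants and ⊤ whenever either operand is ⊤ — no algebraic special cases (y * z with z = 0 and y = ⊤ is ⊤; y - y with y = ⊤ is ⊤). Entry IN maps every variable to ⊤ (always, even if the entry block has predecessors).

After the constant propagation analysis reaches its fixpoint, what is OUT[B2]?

Converged values:
  B0: | IN=(all ⊤) | OUT={c:0; rest ⊤}
  B1: | IN={c:0; rest ⊤} | OUT={c:0, d:0; rest ⊤}
  B2: | IN={c:0, d:0; rest ⊤} | OUT={c:0, d:4; rest ⊤}
  B3: | IN={c:0, d:4; rest ⊤} | OUT={c:-3, d:4; rest ⊤}
  B4: | IN={c:-3, d:4; rest ⊤} | OUT={d:4; rest ⊤}

Merge at B2: IN[B2] = OUT[B1] = {a: ⊤, b: ⊤, c: 0, d: 0, e: ⊤, f: ⊤}
Applying B2's transfer function to that IN value gives OUT[B2] (row B2 above).

Answer: {a: ⊤, b: ⊤, c: 0, d: 4, e: ⊤, f: ⊤}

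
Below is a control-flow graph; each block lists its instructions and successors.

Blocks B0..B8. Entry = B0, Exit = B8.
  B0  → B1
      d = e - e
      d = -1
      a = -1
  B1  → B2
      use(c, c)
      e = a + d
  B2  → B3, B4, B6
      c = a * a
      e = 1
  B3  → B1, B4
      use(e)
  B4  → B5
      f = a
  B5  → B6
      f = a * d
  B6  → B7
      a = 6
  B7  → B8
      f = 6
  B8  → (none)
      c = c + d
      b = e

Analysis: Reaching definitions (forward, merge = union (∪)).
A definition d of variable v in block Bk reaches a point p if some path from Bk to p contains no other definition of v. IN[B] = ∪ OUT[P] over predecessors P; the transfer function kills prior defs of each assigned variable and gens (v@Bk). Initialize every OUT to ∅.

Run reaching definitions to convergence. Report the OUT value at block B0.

Per-block solution:
  B0:  IN={}  OUT={a@B0, d@B0}
  B1:  IN={a@B0, c@B2, d@B0, e@B2}  OUT={a@B0, c@B2, d@B0, e@B1}
  B2:  IN={a@B0, c@B2, d@B0, e@B1}  OUT={a@B0, c@B2, d@B0, e@B2}
  B3:  IN={a@B0, c@B2, d@B0, e@B2}  OUT={a@B0, c@B2, d@B0, e@B2}
  B4:  IN={a@B0, c@B2, d@B0, e@B2}  OUT={a@B0, c@B2, d@B0, e@B2, f@B4}
  B5:  IN={a@B0, c@B2, d@B0, e@B2, f@B4}  OUT={a@B0, c@B2, d@B0, e@B2, f@B5}
  B6:  IN={a@B0, c@B2, d@B0, e@B2, f@B5}  OUT={a@B6, c@B2, d@B0, e@B2, f@B5}
  B7:  IN={a@B6, c@B2, d@B0, e@B2, f@B5}  OUT={a@B6, c@B2, d@B0, e@B2, f@B7}
  B8:  IN={a@B6, c@B2, d@B0, e@B2, f@B7}  OUT={a@B6, b@B8, c@B8, d@B0, e@B2, f@B7}

B0 is the boundary node: IN[B0] = {}
Applying B0's transfer function to that IN value gives OUT[B0] (row B0 above).

Answer: {a@B0, d@B0}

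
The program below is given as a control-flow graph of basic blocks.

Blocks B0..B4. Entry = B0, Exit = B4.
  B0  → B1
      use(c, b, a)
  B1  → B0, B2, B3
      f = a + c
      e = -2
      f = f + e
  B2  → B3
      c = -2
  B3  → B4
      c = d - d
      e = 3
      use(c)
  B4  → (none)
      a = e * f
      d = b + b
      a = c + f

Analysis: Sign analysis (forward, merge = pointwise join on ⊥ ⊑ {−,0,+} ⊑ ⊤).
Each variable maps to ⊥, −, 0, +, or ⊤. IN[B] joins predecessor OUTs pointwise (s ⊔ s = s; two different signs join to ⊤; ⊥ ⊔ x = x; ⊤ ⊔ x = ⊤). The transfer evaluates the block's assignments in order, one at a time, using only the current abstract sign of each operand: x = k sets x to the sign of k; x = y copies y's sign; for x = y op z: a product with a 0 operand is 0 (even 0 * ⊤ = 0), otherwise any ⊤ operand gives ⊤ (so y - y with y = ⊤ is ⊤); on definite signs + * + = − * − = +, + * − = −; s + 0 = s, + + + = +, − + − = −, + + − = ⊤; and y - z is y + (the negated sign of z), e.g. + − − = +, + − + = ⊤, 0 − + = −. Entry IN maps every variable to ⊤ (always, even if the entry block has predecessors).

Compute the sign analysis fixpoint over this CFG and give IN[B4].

Fixpoint table:
  B0: | IN=(all ⊤) | OUT=(all ⊤)
  B1: | IN=(all ⊤) | OUT={e:-; rest ⊤}
  B2: | IN={e:-; rest ⊤} | OUT={c:-, e:-; rest ⊤}
  B3: | IN={e:-; rest ⊤} | OUT={e:+; rest ⊤}
  B4: | IN={e:+; rest ⊤} | OUT={e:+; rest ⊤}

Merge at B4: IN[B4] = OUT[B3] = {a: ⊤, b: ⊤, c: ⊤, d: ⊤, e: +, f: ⊤}

Answer: {a: ⊤, b: ⊤, c: ⊤, d: ⊤, e: +, f: ⊤}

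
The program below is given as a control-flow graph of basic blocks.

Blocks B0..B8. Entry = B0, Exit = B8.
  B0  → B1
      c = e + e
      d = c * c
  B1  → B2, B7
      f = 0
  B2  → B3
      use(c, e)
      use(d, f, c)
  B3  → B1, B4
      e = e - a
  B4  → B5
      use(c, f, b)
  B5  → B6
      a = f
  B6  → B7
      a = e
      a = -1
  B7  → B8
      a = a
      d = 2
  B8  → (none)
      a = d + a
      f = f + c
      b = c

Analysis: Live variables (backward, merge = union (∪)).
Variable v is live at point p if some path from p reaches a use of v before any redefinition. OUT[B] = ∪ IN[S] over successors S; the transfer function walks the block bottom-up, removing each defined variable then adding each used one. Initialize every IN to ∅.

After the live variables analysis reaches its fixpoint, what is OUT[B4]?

Answer: {c, e, f}

Derivation:
Converged values:
  B0:  IN={a, b, e}  OUT={a, b, c, d, e}
  B1:  IN={a, b, c, d, e}  OUT={a, b, c, d, e, f}
  B2:  IN={a, b, c, d, e, f}  OUT={a, b, c, d, e, f}
  B3:  IN={a, b, c, d, e, f}  OUT={a, b, c, d, e, f}
  B4:  IN={b, c, e, f}  OUT={c, e, f}
  B5:  IN={c, e, f}  OUT={c, e, f}
  B6:  IN={c, e, f}  OUT={a, c, f}
  B7:  IN={a, c, f}  OUT={a, c, d, f}
  B8:  IN={a, c, d, f}  OUT={}

Merge at B4: OUT[B4] = IN[B5] = {c, e, f}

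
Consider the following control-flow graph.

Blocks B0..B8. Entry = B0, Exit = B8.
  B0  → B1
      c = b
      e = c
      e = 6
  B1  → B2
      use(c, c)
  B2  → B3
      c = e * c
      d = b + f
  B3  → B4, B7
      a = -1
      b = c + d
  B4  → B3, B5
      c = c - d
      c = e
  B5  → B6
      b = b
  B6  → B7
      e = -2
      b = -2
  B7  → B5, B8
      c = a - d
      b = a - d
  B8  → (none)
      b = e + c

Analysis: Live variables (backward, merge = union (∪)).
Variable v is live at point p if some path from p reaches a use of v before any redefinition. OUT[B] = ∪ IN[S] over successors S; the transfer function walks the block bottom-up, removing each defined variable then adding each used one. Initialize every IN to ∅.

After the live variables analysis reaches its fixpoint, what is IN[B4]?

Per-block solution:
  B0:   IN={b, f}   OUT={b, c, e, f}
  B1:   IN={b, c, e, f}   OUT={b, c, e, f}
  B2:   IN={b, c, e, f}   OUT={c, d, e}
  B3:   IN={c, d, e}   OUT={a, b, c, d, e}
  B4:   IN={a, b, c, d, e}   OUT={a, b, c, d, e}
  B5:   IN={a, b, d}   OUT={a, d}
  B6:   IN={a, d}   OUT={a, d, e}
  B7:   IN={a, d, e}   OUT={a, b, c, d, e}
  B8:   IN={c, e}   OUT={}

Merge at B4: OUT[B4] = IN[B3] ⊔ IN[B5] = {a, b, c, d, e}
Applying B4's transfer function to that OUT value gives IN[B4] (row B4 above).

Answer: {a, b, c, d, e}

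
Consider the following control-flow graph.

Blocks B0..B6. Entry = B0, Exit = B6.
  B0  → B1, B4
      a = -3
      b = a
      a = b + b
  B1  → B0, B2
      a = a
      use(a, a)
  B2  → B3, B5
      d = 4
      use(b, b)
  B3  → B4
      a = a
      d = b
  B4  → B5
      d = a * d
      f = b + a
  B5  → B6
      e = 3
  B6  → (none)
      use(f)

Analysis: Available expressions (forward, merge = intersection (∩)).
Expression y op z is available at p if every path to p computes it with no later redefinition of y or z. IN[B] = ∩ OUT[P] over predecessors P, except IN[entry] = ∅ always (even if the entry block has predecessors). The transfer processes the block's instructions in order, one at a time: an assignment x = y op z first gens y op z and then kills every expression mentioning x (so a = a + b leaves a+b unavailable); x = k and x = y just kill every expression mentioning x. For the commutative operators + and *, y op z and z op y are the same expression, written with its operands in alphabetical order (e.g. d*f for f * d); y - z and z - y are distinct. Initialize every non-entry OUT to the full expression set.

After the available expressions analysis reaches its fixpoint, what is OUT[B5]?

Answer: {b+b}

Derivation:
Fixpoint table:
  B0: | IN={} | OUT={b+b}
  B1: | IN={b+b} | OUT={b+b}
  B2: | IN={b+b} | OUT={b+b}
  B3: | IN={b+b} | OUT={b+b}
  B4: | IN={b+b} | OUT={a+b, b+b}
  B5: | IN={b+b} | OUT={b+b}
  B6: | IN={b+b} | OUT={b+b}

Merge at B5: IN[B5] = OUT[B2] ∩ OUT[B4] = {b+b}
Applying B5's transfer function to that IN value gives OUT[B5] (row B5 above).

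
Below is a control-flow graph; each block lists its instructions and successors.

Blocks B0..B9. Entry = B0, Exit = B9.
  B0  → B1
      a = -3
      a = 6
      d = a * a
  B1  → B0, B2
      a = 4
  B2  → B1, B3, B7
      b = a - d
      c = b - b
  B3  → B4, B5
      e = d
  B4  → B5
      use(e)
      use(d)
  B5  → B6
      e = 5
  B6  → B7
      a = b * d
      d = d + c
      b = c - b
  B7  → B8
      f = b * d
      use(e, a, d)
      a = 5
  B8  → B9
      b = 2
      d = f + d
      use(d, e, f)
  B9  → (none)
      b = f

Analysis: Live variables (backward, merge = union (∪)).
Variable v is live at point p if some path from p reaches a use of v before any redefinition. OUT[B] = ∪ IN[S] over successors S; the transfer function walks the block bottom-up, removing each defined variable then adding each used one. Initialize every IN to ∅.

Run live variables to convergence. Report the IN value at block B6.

Fixpoint table:
  B0:   IN={e}   OUT={d, e}
  B1:   IN={d, e}   OUT={a, d, e}
  B2:   IN={a, d, e}   OUT={a, b, c, d, e}
  B3:   IN={b, c, d}   OUT={b, c, d, e}
  B4:   IN={b, c, d, e}   OUT={b, c, d}
  B5:   IN={b, c, d}   OUT={b, c, d, e}
  B6:   IN={b, c, d, e}   OUT={a, b, d, e}
  B7:   IN={a, b, d, e}   OUT={d, e, f}
  B8:   IN={d, e, f}   OUT={f}
  B9:   IN={f}   OUT={}

Merge at B6: OUT[B6] = IN[B7] = {a, b, d, e}
Applying B6's transfer function to that OUT value gives IN[B6] (row B6 above).

Answer: {b, c, d, e}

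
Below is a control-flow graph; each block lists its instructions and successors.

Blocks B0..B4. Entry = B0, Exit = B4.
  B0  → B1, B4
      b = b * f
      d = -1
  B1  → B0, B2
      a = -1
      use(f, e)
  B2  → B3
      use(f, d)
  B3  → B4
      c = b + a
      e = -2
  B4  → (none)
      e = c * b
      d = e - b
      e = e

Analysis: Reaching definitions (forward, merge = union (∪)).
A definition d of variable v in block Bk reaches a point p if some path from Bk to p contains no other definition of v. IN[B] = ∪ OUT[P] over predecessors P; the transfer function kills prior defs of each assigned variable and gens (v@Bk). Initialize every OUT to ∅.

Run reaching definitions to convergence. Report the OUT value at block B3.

Fixpoint table:
  B0: | IN={a@B1, b@B0, d@B0} | OUT={a@B1, b@B0, d@B0}
  B1: | IN={a@B1, b@B0, d@B0} | OUT={a@B1, b@B0, d@B0}
  B2: | IN={a@B1, b@B0, d@B0} | OUT={a@B1, b@B0, d@B0}
  B3: | IN={a@B1, b@B0, d@B0} | OUT={a@B1, b@B0, c@B3, d@B0, e@B3}
  B4: | IN={a@B1, b@B0, c@B3, d@B0, e@B3} | OUT={a@B1, b@B0, c@B3, d@B4, e@B4}

Merge at B3: IN[B3] = OUT[B2] = {a@B1, b@B0, d@B0}
Applying B3's transfer function to that IN value gives OUT[B3] (row B3 above).

Answer: {a@B1, b@B0, c@B3, d@B0, e@B3}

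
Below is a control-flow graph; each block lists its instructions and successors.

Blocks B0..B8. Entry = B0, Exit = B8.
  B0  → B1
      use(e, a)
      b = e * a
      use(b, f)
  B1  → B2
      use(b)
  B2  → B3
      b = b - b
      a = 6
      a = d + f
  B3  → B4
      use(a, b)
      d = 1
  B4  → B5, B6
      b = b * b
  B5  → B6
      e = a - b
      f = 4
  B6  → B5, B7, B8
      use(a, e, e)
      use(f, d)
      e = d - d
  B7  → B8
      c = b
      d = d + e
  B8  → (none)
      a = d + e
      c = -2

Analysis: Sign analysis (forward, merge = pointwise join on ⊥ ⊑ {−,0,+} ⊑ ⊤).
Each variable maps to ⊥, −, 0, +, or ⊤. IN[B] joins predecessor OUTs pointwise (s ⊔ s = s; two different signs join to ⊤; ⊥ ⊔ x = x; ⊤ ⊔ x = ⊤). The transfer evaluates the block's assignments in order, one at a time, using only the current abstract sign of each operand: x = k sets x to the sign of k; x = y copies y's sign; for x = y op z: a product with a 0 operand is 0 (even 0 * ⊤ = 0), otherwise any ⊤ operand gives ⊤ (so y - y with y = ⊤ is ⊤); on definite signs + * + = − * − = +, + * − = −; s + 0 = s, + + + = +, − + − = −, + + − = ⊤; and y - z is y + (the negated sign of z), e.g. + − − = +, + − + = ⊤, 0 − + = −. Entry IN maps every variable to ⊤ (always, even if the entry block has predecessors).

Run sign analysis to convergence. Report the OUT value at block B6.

Converged values:
  B0:   IN=(all ⊤)   OUT=(all ⊤)
  B1:   IN=(all ⊤)   OUT=(all ⊤)
  B2:   IN=(all ⊤)   OUT=(all ⊤)
  B3:   IN=(all ⊤)   OUT={d:+; rest ⊤}
  B4:   IN={d:+; rest ⊤}   OUT={d:+; rest ⊤}
  B5:   IN={d:+; rest ⊤}   OUT={d:+, f:+; rest ⊤}
  B6:   IN={d:+; rest ⊤}   OUT={d:+; rest ⊤}
  B7:   IN={d:+; rest ⊤}   OUT=(all ⊤)
  B8:   IN=(all ⊤)   OUT={c:-; rest ⊤}

Merge at B6: IN[B6] = OUT[B4] ⊔ OUT[B5] = {a: ⊤, b: ⊤, c: ⊤, d: +, e: ⊤, f: ⊤}
Applying B6's transfer function to that IN value gives OUT[B6] (row B6 above).

Answer: {a: ⊤, b: ⊤, c: ⊤, d: +, e: ⊤, f: ⊤}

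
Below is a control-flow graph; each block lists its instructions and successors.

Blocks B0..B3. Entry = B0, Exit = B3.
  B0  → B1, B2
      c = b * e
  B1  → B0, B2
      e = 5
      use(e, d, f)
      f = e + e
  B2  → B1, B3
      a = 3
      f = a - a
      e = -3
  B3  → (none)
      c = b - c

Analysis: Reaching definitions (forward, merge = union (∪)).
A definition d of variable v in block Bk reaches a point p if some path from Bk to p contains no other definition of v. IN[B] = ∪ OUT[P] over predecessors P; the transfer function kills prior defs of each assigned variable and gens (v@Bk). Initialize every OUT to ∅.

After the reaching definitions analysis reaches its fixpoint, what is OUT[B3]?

Converged values:
  B0:  IN={a@B2, c@B0, e@B1, f@B1}  OUT={a@B2, c@B0, e@B1, f@B1}
  B1:  IN={a@B2, c@B0, e@B1, e@B2, f@B1, f@B2}  OUT={a@B2, c@B0, e@B1, f@B1}
  B2:  IN={a@B2, c@B0, e@B1, f@B1}  OUT={a@B2, c@B0, e@B2, f@B2}
  B3:  IN={a@B2, c@B0, e@B2, f@B2}  OUT={a@B2, c@B3, e@B2, f@B2}

Merge at B3: IN[B3] = OUT[B2] = {a@B2, c@B0, e@B2, f@B2}
Applying B3's transfer function to that IN value gives OUT[B3] (row B3 above).

Answer: {a@B2, c@B3, e@B2, f@B2}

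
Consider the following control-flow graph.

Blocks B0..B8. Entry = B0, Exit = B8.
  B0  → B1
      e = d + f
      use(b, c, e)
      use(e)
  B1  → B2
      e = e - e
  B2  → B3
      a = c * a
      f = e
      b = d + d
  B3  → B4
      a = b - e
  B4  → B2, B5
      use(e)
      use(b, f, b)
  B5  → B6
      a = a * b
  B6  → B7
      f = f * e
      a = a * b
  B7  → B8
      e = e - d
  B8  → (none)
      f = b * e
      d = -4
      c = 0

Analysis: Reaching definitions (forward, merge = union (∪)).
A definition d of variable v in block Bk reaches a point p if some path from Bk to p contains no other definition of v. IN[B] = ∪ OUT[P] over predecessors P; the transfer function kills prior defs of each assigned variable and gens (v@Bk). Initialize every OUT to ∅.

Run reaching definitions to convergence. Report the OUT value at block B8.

Answer: {a@B6, b@B2, c@B8, d@B8, e@B7, f@B8}

Trace:
Fixpoint table:
  B0:   IN={}   OUT={e@B0}
  B1:   IN={e@B0}   OUT={e@B1}
  B2:   IN={a@B3, b@B2, e@B1, f@B2}   OUT={a@B2, b@B2, e@B1, f@B2}
  B3:   IN={a@B2, b@B2, e@B1, f@B2}   OUT={a@B3, b@B2, e@B1, f@B2}
  B4:   IN={a@B3, b@B2, e@B1, f@B2}   OUT={a@B3, b@B2, e@B1, f@B2}
  B5:   IN={a@B3, b@B2, e@B1, f@B2}   OUT={a@B5, b@B2, e@B1, f@B2}
  B6:   IN={a@B5, b@B2, e@B1, f@B2}   OUT={a@B6, b@B2, e@B1, f@B6}
  B7:   IN={a@B6, b@B2, e@B1, f@B6}   OUT={a@B6, b@B2, e@B7, f@B6}
  B8:   IN={a@B6, b@B2, e@B7, f@B6}   OUT={a@B6, b@B2, c@B8, d@B8, e@B7, f@B8}

Merge at B8: IN[B8] = OUT[B7] = {a@B6, b@B2, e@B7, f@B6}
Applying B8's transfer function to that IN value gives OUT[B8] (row B8 above).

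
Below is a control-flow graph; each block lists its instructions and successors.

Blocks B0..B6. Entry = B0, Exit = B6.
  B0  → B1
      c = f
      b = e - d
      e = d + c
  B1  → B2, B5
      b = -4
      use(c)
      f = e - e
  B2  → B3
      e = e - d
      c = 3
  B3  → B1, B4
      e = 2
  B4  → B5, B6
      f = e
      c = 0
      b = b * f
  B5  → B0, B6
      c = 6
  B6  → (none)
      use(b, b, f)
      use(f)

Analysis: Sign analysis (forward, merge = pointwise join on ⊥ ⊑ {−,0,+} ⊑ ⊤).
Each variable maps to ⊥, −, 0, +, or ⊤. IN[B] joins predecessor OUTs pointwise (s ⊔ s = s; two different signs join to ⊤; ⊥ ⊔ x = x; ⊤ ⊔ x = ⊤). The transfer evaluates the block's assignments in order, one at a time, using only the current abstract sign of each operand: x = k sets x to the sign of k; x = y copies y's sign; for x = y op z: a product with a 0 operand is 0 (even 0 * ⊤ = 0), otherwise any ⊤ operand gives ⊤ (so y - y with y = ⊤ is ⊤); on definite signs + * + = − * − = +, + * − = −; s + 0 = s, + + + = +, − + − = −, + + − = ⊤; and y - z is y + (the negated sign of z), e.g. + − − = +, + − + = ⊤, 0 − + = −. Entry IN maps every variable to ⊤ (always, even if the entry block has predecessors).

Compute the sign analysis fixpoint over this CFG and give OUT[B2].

Answer: {a: ⊤, b: -, c: +, d: ⊤, e: ⊤, f: ⊤}

Working:
Per-block solution:
  B0:   IN=(all ⊤)   OUT=(all ⊤)
  B1:   IN=(all ⊤)   OUT={b:-; rest ⊤}
  B2:   IN={b:-; rest ⊤}   OUT={b:-, c:+; rest ⊤}
  B3:   IN={b:-, c:+; rest ⊤}   OUT={b:-, c:+, e:+; rest ⊤}
  B4:   IN={b:-, c:+, e:+; rest ⊤}   OUT={b:-, c:0, e:+, f:+; rest ⊤}
  B5:   IN={b:-; rest ⊤}   OUT={b:-, c:+; rest ⊤}
  B6:   IN={b:-; rest ⊤}   OUT={b:-; rest ⊤}

Merge at B2: IN[B2] = OUT[B1] = {a: ⊤, b: -, c: ⊤, d: ⊤, e: ⊤, f: ⊤}
Applying B2's transfer function to that IN value gives OUT[B2] (row B2 above).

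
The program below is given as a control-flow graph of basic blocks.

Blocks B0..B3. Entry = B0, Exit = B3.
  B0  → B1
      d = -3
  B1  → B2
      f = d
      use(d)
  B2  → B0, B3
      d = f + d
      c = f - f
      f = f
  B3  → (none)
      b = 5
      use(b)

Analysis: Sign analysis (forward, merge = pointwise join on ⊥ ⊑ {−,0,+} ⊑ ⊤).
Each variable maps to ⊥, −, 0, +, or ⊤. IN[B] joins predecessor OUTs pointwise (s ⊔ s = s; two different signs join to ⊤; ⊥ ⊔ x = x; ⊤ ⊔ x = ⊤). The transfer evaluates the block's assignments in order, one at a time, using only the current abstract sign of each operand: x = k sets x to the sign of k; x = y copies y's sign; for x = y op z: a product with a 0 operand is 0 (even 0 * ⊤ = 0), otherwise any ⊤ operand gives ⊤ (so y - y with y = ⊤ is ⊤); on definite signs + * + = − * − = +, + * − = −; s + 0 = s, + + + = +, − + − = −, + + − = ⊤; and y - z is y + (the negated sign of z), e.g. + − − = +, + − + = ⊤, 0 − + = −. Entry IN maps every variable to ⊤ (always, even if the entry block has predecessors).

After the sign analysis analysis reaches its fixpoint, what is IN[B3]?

Converged values:
  B0:   IN=(all ⊤)   OUT={d:-; rest ⊤}
  B1:   IN={d:-; rest ⊤}   OUT={d:-, f:-; rest ⊤}
  B2:   IN={d:-, f:-; rest ⊤}   OUT={d:-, f:-; rest ⊤}
  B3:   IN={d:-, f:-; rest ⊤}   OUT={b:+, d:-, f:-; rest ⊤}

Merge at B3: IN[B3] = OUT[B2] = {a: ⊤, b: ⊤, c: ⊤, d: -, e: ⊤, f: -}

Answer: {a: ⊤, b: ⊤, c: ⊤, d: -, e: ⊤, f: -}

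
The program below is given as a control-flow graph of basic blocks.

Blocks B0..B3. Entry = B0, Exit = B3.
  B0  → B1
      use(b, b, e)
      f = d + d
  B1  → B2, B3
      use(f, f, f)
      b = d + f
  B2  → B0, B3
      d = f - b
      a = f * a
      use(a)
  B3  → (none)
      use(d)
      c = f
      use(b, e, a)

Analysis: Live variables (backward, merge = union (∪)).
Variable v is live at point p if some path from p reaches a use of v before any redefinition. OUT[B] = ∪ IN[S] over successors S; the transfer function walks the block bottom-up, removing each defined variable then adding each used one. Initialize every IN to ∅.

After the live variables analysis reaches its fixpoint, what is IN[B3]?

Answer: {a, b, d, e, f}

Working:
Converged values:
  B0: | IN={a, b, d, e} | OUT={a, d, e, f}
  B1: | IN={a, d, e, f} | OUT={a, b, d, e, f}
  B2: | IN={a, b, e, f} | OUT={a, b, d, e, f}
  B3: | IN={a, b, d, e, f} | OUT={}

B3 is the boundary node: OUT[B3] = {}
Applying B3's transfer function to that OUT value gives IN[B3] (row B3 above).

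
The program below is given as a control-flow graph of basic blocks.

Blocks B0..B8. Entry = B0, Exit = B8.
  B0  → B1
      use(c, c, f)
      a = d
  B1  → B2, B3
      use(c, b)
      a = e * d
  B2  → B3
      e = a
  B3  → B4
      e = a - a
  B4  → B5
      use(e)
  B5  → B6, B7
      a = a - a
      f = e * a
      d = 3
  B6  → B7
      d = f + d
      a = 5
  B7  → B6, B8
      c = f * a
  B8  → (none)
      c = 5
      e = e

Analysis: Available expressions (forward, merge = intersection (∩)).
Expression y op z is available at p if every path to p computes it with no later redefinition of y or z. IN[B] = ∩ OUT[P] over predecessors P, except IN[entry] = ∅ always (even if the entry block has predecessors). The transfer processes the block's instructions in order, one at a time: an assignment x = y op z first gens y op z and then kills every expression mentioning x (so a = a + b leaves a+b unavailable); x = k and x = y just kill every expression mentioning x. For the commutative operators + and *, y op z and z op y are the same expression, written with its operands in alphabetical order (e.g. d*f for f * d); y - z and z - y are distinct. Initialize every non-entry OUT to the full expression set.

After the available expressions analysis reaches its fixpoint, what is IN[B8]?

Answer: {a*f}

Working:
Fixpoint table:
  B0:  IN={}  OUT={}
  B1:  IN={}  OUT={d*e}
  B2:  IN={d*e}  OUT={}
  B3:  IN={}  OUT={a-a}
  B4:  IN={a-a}  OUT={a-a}
  B5:  IN={a-a}  OUT={a*e}
  B6:  IN={}  OUT={}
  B7:  IN={}  OUT={a*f}
  B8:  IN={a*f}  OUT={a*f}

Merge at B8: IN[B8] = OUT[B7] = {a*f}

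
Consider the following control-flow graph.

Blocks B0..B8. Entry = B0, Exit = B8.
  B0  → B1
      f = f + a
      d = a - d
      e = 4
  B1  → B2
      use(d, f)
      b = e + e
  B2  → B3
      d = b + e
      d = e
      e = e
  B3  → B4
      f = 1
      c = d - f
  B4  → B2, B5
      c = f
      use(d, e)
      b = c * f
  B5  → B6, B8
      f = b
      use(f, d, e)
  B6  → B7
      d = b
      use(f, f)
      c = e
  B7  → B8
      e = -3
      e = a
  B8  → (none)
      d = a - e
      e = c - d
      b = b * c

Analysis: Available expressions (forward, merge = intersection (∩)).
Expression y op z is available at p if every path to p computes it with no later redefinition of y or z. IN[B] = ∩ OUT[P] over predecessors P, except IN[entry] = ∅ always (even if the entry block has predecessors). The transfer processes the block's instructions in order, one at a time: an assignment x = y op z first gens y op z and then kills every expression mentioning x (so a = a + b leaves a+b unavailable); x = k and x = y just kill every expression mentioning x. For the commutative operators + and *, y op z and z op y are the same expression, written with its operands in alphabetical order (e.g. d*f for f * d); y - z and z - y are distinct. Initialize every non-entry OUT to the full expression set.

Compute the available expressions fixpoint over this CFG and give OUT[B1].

Per-block solution:
  B0:  IN={}  OUT={}
  B1:  IN={}  OUT={e+e}
  B2:  IN={}  OUT={}
  B3:  IN={}  OUT={d-f}
  B4:  IN={d-f}  OUT={c*f, d-f}
  B5:  IN={c*f, d-f}  OUT={}
  B6:  IN={}  OUT={}
  B7:  IN={}  OUT={}
  B8:  IN={}  OUT={c-d}

Merge at B1: IN[B1] = OUT[B0] = {}
Applying B1's transfer function to that IN value gives OUT[B1] (row B1 above).

Answer: {e+e}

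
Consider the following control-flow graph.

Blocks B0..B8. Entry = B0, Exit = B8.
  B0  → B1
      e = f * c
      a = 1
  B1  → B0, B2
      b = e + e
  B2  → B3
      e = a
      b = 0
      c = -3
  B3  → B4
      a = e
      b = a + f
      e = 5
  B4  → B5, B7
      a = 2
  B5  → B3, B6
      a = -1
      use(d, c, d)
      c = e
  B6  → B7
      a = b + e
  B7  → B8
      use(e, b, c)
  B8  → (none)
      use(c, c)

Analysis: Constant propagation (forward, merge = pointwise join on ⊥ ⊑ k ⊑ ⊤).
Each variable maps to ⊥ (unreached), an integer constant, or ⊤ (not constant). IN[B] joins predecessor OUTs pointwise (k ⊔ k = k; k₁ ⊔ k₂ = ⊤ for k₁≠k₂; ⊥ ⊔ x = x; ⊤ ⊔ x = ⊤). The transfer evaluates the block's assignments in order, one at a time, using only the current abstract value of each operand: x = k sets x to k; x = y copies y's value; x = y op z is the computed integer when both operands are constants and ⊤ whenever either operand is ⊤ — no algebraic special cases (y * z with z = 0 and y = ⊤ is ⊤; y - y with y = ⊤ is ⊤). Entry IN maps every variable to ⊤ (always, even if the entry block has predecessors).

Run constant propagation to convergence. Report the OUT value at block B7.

Answer: {a: ⊤, b: ⊤, c: ⊤, d: ⊤, e: 5, f: ⊤}

Derivation:
Converged values:
  B0: | IN=(all ⊤) | OUT={a:1; rest ⊤}
  B1: | IN={a:1; rest ⊤} | OUT={a:1; rest ⊤}
  B2: | IN={a:1; rest ⊤} | OUT={a:1, b:0, c:-3, e:1; rest ⊤}
  B3: | IN=(all ⊤) | OUT={e:5; rest ⊤}
  B4: | IN={e:5; rest ⊤} | OUT={a:2, e:5; rest ⊤}
  B5: | IN={a:2, e:5; rest ⊤} | OUT={a:-1, c:5, e:5; rest ⊤}
  B6: | IN={a:-1, c:5, e:5; rest ⊤} | OUT={c:5, e:5; rest ⊤}
  B7: | IN={e:5; rest ⊤} | OUT={e:5; rest ⊤}
  B8: | IN={e:5; rest ⊤} | OUT={e:5; rest ⊤}

Merge at B7: IN[B7] = OUT[B4] ⊔ OUT[B6] = {a: ⊤, b: ⊤, c: ⊤, d: ⊤, e: 5, f: ⊤}
Applying B7's transfer function to that IN value gives OUT[B7] (row B7 above).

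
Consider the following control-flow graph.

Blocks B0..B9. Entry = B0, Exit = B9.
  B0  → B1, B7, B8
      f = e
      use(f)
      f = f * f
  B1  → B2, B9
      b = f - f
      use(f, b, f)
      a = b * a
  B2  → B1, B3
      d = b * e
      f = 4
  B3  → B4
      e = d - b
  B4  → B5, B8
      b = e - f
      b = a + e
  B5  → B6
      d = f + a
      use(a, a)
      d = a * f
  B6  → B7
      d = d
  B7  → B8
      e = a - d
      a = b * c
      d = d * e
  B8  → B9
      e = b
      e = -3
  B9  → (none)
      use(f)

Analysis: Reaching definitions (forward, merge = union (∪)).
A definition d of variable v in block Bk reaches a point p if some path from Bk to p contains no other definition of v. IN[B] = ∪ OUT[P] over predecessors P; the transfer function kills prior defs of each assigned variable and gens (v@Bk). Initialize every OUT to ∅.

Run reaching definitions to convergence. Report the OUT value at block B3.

Answer: {a@B1, b@B1, d@B2, e@B3, f@B2}

Working:
Per-block solution:
  B0: | IN={} | OUT={f@B0}
  B1: | IN={a@B1, b@B1, d@B2, f@B0, f@B2} | OUT={a@B1, b@B1, d@B2, f@B0, f@B2}
  B2: | IN={a@B1, b@B1, d@B2, f@B0, f@B2} | OUT={a@B1, b@B1, d@B2, f@B2}
  B3: | IN={a@B1, b@B1, d@B2, f@B2} | OUT={a@B1, b@B1, d@B2, e@B3, f@B2}
  B4: | IN={a@B1, b@B1, d@B2, e@B3, f@B2} | OUT={a@B1, b@B4, d@B2, e@B3, f@B2}
  B5: | IN={a@B1, b@B4, d@B2, e@B3, f@B2} | OUT={a@B1, b@B4, d@B5, e@B3, f@B2}
  B6: | IN={a@B1, b@B4, d@B5, e@B3, f@B2} | OUT={a@B1, b@B4, d@B6, e@B3, f@B2}
  B7: | IN={a@B1, b@B4, d@B6, e@B3, f@B0, f@B2} | OUT={a@B7, b@B4, d@B7, e@B7, f@B0, f@B2}
  B8: | IN={a@B1, a@B7, b@B4, d@B2, d@B7, e@B3, e@B7, f@B0, f@B2} | OUT={a@B1, a@B7, b@B4, d@B2, d@B7, e@B8, f@B0, f@B2}
  B9: | IN={a@B1, a@B7, b@B1, b@B4, d@B2, d@B7, e@B8, f@B0, f@B2} | OUT={a@B1, a@B7, b@B1, b@B4, d@B2, d@B7, e@B8, f@B0, f@B2}

Merge at B3: IN[B3] = OUT[B2] = {a@B1, b@B1, d@B2, f@B2}
Applying B3's transfer function to that IN value gives OUT[B3] (row B3 above).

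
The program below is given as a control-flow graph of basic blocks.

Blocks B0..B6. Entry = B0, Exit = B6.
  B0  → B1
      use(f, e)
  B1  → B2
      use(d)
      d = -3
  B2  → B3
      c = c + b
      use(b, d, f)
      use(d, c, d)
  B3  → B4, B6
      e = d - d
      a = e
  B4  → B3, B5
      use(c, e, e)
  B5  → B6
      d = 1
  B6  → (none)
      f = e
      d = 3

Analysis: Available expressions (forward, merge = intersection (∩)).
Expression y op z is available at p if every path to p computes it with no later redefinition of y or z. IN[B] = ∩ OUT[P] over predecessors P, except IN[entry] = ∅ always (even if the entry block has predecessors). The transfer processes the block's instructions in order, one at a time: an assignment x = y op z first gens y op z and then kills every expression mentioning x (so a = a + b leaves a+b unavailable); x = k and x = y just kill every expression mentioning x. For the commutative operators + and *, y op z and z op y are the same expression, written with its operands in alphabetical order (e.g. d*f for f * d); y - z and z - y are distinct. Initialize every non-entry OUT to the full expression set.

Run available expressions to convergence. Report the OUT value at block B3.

Answer: {d-d}

Derivation:
Per-block solution:
  B0:   IN={}   OUT={}
  B1:   IN={}   OUT={}
  B2:   IN={}   OUT={}
  B3:   IN={}   OUT={d-d}
  B4:   IN={d-d}   OUT={d-d}
  B5:   IN={d-d}   OUT={}
  B6:   IN={}   OUT={}

Merge at B3: IN[B3] = OUT[B2] ∩ OUT[B4] = {}
Applying B3's transfer function to that IN value gives OUT[B3] (row B3 above).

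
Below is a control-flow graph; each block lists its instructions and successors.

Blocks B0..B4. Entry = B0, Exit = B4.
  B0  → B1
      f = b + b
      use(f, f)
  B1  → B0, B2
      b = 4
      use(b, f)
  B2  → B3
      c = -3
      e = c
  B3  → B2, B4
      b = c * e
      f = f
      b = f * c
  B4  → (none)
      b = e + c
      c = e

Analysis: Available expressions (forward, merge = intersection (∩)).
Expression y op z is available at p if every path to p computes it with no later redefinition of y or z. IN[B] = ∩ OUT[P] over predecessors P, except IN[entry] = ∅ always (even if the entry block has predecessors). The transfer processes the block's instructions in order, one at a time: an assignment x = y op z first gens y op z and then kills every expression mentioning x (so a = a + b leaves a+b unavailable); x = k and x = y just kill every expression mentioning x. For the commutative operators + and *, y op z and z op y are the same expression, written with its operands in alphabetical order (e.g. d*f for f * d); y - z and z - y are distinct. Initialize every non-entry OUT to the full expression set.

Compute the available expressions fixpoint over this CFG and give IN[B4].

Converged values:
  B0:  IN={}  OUT={b+b}
  B1:  IN={b+b}  OUT={}
  B2:  IN={}  OUT={}
  B3:  IN={}  OUT={c*e, c*f}
  B4:  IN={c*e, c*f}  OUT={}

Merge at B4: IN[B4] = OUT[B3] = {c*e, c*f}

Answer: {c*e, c*f}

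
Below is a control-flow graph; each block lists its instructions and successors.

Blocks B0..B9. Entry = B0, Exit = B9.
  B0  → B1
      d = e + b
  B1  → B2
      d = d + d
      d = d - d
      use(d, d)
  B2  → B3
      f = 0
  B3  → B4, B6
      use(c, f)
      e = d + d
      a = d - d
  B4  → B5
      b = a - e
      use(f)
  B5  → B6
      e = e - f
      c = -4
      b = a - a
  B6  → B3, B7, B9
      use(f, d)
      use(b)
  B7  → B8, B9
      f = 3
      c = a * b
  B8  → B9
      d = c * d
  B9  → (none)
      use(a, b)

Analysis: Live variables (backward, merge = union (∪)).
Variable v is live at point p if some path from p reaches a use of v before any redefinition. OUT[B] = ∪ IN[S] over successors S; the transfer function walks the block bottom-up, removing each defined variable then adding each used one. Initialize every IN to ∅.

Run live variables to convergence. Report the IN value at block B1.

Converged values:
  B0:  IN={b, c, e}  OUT={b, c, d}
  B1:  IN={b, c, d}  OUT={b, c, d}
  B2:  IN={b, c, d}  OUT={b, c, d, f}
  B3:  IN={b, c, d, f}  OUT={a, b, c, d, e, f}
  B4:  IN={a, d, e, f}  OUT={a, d, e, f}
  B5:  IN={a, d, e, f}  OUT={a, b, c, d, f}
  B6:  IN={a, b, c, d, f}  OUT={a, b, c, d, f}
  B7:  IN={a, b, d}  OUT={a, b, c, d}
  B8:  IN={a, b, c, d}  OUT={a, b}
  B9:  IN={a, b}  OUT={}

Merge at B1: OUT[B1] = IN[B2] = {b, c, d}
Applying B1's transfer function to that OUT value gives IN[B1] (row B1 above).

Answer: {b, c, d}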